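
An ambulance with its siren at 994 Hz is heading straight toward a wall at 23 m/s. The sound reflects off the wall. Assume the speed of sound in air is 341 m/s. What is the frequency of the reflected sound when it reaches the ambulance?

The wall receives the sound from a moving source: f₁ = f₀ · v/(v − v_e) = 994 × 341/318 ≈ 1066 Hz.
On the return leg the ambulance is a moving observer: f₂ = f₁ · (v + v_e)/v = 1066 × 364/341 ≈ 1138 Hz.

1138 Hz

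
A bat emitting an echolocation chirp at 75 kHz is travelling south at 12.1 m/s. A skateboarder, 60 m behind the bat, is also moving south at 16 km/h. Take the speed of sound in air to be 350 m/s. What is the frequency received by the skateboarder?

16 km/h = 4.444 m/s.
The skateboarder is behind, so the bat is moving away from it while the skateboarder is moving toward the bat.
General Doppler shift: f' = f · (v + v_o)/(v + v_s).
f' = 75 × (350 + 4.444)/(350 + 12.1) = 75 × 354.44/362.1 ≈ 73.4 kHz.

73.4 kHz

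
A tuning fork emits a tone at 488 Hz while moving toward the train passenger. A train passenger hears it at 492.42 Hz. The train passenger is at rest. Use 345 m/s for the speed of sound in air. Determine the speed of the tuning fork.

3.1 m/s

f' = f · v/(v − v_s) ⇒ v_s = v · |1 − f/f'|.
v_s = 345 × |1 − 488/492.42| = 345 × 0.008976 ≈ 3.1 m/s.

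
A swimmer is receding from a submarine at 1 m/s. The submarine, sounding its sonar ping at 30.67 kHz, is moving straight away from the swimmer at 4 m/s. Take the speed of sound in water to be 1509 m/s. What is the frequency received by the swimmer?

30.6 kHz

With source receding and observer receding, f' = f · (v − v_o)/(v + v_s).
f' = 30.67 × (1509 − 1)/(1509 + 4) = 30.67 × 1508/1513 ≈ 30.6 kHz.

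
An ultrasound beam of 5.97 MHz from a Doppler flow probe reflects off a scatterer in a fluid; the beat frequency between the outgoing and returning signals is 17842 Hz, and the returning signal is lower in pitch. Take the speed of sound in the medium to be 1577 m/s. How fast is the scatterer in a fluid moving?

Double Doppler shift off a moving reflector: f₂ = f₀ · (v + u)/(v − u) (u > 0 toward emitter).
Returning signal is lower, so f₂ = f₀ − Δf = 5970000 − 17842 = 5952158 Hz.
Rearranging, u = v · (f₂ − f₀)/(f₂ + f₀) = 1577 × -17842/11922158 ≈ -2.36 m/s.
So the scatterer in a fluid is moving at 2.36 m/s away from the emitter.

2.36 m/s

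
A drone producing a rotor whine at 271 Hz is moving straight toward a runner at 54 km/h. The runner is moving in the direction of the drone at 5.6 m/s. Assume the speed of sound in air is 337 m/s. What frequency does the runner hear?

54 km/h = 15 m/s.
Both move, so f' = f · (v + v_o)/(v − v_s).
f' = 271 × (337 + 5.6)/(337 − 15) = 271 × 342.6/322 ≈ 288 Hz.

288 Hz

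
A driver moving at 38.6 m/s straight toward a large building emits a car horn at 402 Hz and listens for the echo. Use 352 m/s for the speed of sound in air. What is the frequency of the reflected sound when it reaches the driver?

501 Hz

The large building receives the sound from a moving source: f₁ = f₀ · v/(v − v_e) = 402 × 352/313.4 ≈ 452 Hz.
On the return leg the driver is a moving observer: f₂ = f₁ · (v + v_e)/v = 452 × 390.6/352 ≈ 501 Hz.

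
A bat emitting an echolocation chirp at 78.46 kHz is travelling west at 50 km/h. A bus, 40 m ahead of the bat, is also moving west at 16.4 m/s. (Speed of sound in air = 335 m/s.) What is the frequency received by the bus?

50 km/h = 13.89 m/s.
The bus is ahead, so the bat is moving toward it while the bus is moving away from the bat.
Both move, so f' = f · (v − v_o)/(v − v_s).
f' = 78.46 × (335 − 16.4)/(335 − 13.89) = 78.46 × 318.6/321.11 ≈ 77.8 kHz.

77.8 kHz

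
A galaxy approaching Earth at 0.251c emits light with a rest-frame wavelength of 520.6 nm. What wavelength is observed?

402.8 nm

Relativistic Doppler for wavelength: λ' = λ₀ · √((1 − β)/(1 + β)).
λ' = 520.6 × √(0.7490/1.2510) = 520.6 × 0.77377 ≈ 402.8 nm.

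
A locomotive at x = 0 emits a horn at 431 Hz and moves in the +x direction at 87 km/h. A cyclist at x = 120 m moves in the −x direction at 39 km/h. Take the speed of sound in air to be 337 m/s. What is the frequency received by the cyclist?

87 km/h = 24.17 m/s; 39 km/h = 10.83 m/s.
The observer lies on the +x side, so the source is heading toward the observer and the observer is heading toward the source.
With source approaching and observer approaching, f' = f · (v + v_o)/(v − v_s).
f' = 431 × (337 + 10.83)/(337 − 24.17) = 431 × 347.83/312.83 ≈ 479 Hz.

479 Hz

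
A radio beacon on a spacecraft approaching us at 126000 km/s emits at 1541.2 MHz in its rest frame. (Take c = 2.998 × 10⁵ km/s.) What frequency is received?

2412.3 MHz

β = v/c = 126000/299800 = 0.4203.
Relativistic Doppler for frequency: f' = f₀ · √((1 + β)/(1 − β)).
f' = 1541.2 × √(1.4203/0.5797) = 1541.2 × 1.56523 ≈ 2412.3 MHz.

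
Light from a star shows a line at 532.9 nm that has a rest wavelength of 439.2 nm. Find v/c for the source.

0.191c

λ'/λ₀ = 1.2133 > 1 (redshift), so the source is receding.
λ'/λ₀ = √((1 + β)/(1 − β)) for a receding source ⇒ β = (r² − 1)/(r² + 1) with r = λ'/λ₀.
β = (1.4722 − 1)/(1.4722 + 1) ≈ 0.191.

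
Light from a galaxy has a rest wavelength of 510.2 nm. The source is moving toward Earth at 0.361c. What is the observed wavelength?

349.6 nm

Relativistic Doppler for wavelength: λ' = λ₀ · √((1 − β)/(1 + β)).
λ' = 510.2 × √(0.6390/1.3610) = 510.2 × 0.68521 ≈ 349.6 nm.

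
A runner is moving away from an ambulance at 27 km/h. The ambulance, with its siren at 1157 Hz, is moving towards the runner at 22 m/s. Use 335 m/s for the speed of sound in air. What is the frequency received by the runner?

27 km/h = 7.5 m/s.
Both move, so f' = f · (v − v_o)/(v − v_s).
f' = 1157 × (335 − 7.5)/(335 − 22) = 1157 × 327.5/313 ≈ 1211 Hz.

1211 Hz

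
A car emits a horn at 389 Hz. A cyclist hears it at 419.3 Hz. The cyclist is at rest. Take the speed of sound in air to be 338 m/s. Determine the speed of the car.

f' > f, so the car is approaching.
f' = f · v/(v − v_s) ⇒ v_s = v · |1 − f/f'|.
v_s = 338 × |1 − 389/419.3| = 338 × 0.07226 ≈ 24.4 m/s.

24.4 m/s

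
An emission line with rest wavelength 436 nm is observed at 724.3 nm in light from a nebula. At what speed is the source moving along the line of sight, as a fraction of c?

λ'/λ₀ = 1.6612 > 1 (redshift), so the source is receding.
λ'/λ₀ = √((1 + β)/(1 − β)) for a receding source ⇒ β = (r² − 1)/(r² + 1) with r = λ'/λ₀.
β = (2.7597 − 1)/(2.7597 + 1) ≈ 0.468.

0.468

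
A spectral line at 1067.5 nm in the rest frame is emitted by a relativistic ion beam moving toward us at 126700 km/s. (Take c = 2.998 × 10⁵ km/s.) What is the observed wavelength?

680.1 nm

β = v/c = 126700/299800 = 0.4226.
Relativistic Doppler for wavelength: λ' = λ₀ · √((1 − β)/(1 + β)).
λ' = 1067.5 × √(0.5774/1.4226) = 1067.5 × 0.63707 ≈ 680.1 nm.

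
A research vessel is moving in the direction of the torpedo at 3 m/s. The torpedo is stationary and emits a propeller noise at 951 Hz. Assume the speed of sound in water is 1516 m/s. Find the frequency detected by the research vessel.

953 Hz

Moving observer, stationary source: f' = f · (v + v_o)/v.
f' = 951 × (1516 + 3)/1516 = 951 × 1519/1516 ≈ 953 Hz.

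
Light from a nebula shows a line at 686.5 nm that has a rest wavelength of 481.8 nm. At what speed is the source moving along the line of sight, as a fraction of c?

0.340

λ'/λ₀ = 1.4249 > 1 (redshift), so the source is receding.
λ'/λ₀ = √((1 + β)/(1 − β)) for a receding source ⇒ β = (r² − 1)/(r² + 1) with r = λ'/λ₀.
β = (2.0302 − 1)/(2.0302 + 1) ≈ 0.340.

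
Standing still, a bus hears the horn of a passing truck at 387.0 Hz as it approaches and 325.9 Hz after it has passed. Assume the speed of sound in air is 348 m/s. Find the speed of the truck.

30 m/s

f₁/f₂ = (v + v_s)/(v − v_s), so v_s = v · (f₁ − f₂)/(f₁ + f₂).
v_s = 348 × (387.0 − 325.9)/(387.0 + 325.9) = 348 × 61.1/712.9 ≈ 30 m/s.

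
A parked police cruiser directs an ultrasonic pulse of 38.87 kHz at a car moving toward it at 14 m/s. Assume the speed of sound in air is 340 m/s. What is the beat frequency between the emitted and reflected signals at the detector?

The car first receives the wave as a moving observer: f₁ = f₀ · (v + u)/v = 38.87 × (340 + 14)/340 ≈ 40.47 kHz.
The reflection then acts as a moving source: f₂ = f₁ · v/(v − u) ≈ 42.21 kHz.
Beat frequency (with f₀ = 38870 Hz): |f₂ − f₀| = 2u·f₀/(v − u) = 2 × 14 × 38870/326 ≈ 3339 Hz.

3339 Hz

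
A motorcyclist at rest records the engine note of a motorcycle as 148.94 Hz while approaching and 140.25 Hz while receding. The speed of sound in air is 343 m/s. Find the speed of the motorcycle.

10.3 m/s

f₁/f₂ = (v + v_s)/(v − v_s), so v_s = v · (f₁ − f₂)/(f₁ + f₂).
v_s = 343 × (148.94 − 140.25)/(148.94 + 140.25) = 343 × 8.69/289.19 ≈ 10.3 m/s.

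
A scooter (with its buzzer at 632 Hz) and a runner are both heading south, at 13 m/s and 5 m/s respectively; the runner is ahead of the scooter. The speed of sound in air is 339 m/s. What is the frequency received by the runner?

648 Hz

The runner is ahead, so the scooter is moving toward it while the runner is moving away from the scooter.
General Doppler shift: f' = f · (v − v_o)/(v − v_s).
f' = 632 × (339 − 5)/(339 − 13) = 632 × 334/326 ≈ 648 Hz.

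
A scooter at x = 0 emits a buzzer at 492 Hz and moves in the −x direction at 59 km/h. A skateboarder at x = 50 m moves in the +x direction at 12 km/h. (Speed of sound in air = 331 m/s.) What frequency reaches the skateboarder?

59 km/h = 16.39 m/s; 12 km/h = 3.333 m/s.
The observer lies on the +x side, so the source is heading away from the observer and the observer is heading away from the source.
General Doppler shift: f' = f · (v − v_o)/(v + v_s).
f' = 492 × (331 − 3.333)/(331 + 16.39) = 492 × 327.67/347.39 ≈ 464 Hz.

464 Hz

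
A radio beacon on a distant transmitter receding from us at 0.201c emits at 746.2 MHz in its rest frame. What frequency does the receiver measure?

608.6 MHz

Relativistic Doppler for frequency: f' = f₀ · √((1 − β)/(1 + β)).
f' = 746.2 × √(0.7990/1.2010) = 746.2 × 0.81565 ≈ 608.6 MHz.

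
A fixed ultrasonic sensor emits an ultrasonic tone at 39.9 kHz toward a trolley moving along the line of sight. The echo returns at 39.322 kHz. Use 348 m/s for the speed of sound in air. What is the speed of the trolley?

Double Doppler shift off a moving reflector: f₂ = f₀ · (v + u)/(v − u) (u > 0 toward emitter).
Rearranging, u = v · (f₂ − f₀)/(f₂ + f₀) = 348 × -0.578/79.222 ≈ -2.54 m/s.
So the trolley is moving at 2.54 m/s away from the emitter.

2.54 m/s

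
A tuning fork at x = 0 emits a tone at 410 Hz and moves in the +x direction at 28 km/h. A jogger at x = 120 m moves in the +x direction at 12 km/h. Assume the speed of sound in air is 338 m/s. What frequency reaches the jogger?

416 Hz

28 km/h = 7.778 m/s; 12 km/h = 3.333 m/s.
The observer lies on the +x side, so the source is heading toward the observer and the observer is heading away from the source.
With source approaching and observer receding, f' = f · (v − v_o)/(v − v_s).
f' = 410 × (338 − 3.333)/(338 − 7.778) = 410 × 334.67/330.22 ≈ 416 Hz.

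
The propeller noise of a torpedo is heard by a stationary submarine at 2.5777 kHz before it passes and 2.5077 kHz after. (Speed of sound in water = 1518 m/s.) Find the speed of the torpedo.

f₁/f₂ = (v + v_s)/(v − v_s), so v_s = v · (f₁ − f₂)/(f₁ + f₂).
v_s = 1518 × (2.5777 − 2.5077)/(2.5777 + 2.5077) = 1518 × 0.0700/5.0854 ≈ 20.9 m/s.

20.9 m/s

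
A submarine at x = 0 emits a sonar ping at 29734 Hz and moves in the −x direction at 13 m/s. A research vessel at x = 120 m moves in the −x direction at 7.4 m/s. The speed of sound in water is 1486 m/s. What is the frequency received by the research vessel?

29623 Hz

The observer lies on the +x side, so the source is heading away from the observer and the observer is heading toward the source.
General Doppler shift: f' = f · (v + v_o)/(v + v_s).
f' = 29734 × (1486 + 7.4)/(1486 + 13) = 29734 × 1493.4/1499 ≈ 29623 Hz.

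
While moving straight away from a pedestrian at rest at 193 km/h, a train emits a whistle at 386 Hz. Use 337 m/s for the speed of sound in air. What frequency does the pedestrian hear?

333 Hz

193 km/h = 53.61 m/s.
Only the source moves, away from the listener, so f' = f · v/(v + v_s).
f' = 386 × 337/(337 + 53.61) = 386 × 337/390.6 ≈ 333 Hz.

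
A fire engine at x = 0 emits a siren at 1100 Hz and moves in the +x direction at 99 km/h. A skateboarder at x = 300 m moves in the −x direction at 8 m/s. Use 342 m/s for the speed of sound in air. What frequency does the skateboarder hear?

1224 Hz

99 km/h = 27.5 m/s.
The observer lies on the +x side, so the source is heading toward the observer and the observer is heading toward the source.
With source approaching and observer approaching, f' = f · (v + v_o)/(v − v_s).
f' = 1100 × (342 + 8)/(342 − 27.5) = 1100 × 350/314.5 ≈ 1224 Hz.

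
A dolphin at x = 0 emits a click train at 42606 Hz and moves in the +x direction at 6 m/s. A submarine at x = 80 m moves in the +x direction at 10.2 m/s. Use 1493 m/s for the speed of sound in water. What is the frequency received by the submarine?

The observer lies on the +x side, so the source is heading toward the observer and the observer is heading away from the source.
With source approaching and observer receding, f' = f · (v − v_o)/(v − v_s).
f' = 42606 × (1493 − 10.2)/(1493 − 6) = 42606 × 1482.8/1487 ≈ 42486 Hz.

42486 Hz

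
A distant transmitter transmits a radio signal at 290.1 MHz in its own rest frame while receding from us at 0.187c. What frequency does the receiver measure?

Relativistic Doppler for frequency: f' = f₀ · √((1 − β)/(1 + β)).
f' = 290.1 × √(0.8130/1.1870) = 290.1 × 0.82760 ≈ 240.1 MHz.

240.1 MHz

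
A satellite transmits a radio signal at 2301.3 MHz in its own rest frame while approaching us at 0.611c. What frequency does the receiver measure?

4683.2 MHz

Relativistic Doppler for frequency: f' = f₀ · √((1 + β)/(1 − β)).
f' = 2301.3 × √(1.6110/0.3890) = 2301.3 × 2.03504 ≈ 4683.2 MHz.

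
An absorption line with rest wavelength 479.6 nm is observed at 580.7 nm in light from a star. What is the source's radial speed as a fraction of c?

λ'/λ₀ = 1.2108 > 1 (redshift), so the source is receding.
λ'/λ₀ = √((1 + β)/(1 − β)) for a receding source ⇒ β = (r² − 1)/(r² + 1) with r = λ'/λ₀.
β = (1.4660 − 1)/(1.4660 + 1) ≈ 0.189.

0.189c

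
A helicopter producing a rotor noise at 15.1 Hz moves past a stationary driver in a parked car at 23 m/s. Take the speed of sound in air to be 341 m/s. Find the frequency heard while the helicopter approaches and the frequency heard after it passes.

16.2 Hz approaching; 14.1 Hz receding

Approaching: f₁ = f · v/(v − v_s) = 15.1 × 341/318 ≈ 16.2 Hz.
Receding: f₂ = f · v/(v + v_s) = 15.1 × 341/364 ≈ 14.1 Hz.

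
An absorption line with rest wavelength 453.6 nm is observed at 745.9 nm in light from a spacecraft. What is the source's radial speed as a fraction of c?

λ'/λ₀ = 1.6444 > 1 (redshift), so the source is receding.
λ'/λ₀ = √((1 + β)/(1 − β)) for a receding source ⇒ β = (r² − 1)/(r² + 1) with r = λ'/λ₀.
β = (2.7041 − 1)/(2.7041 + 1) ≈ 0.460.

0.460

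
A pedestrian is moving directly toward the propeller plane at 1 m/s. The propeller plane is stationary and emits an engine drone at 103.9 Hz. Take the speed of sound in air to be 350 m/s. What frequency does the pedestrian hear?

Only the observer moves, toward the source, so f' = f · (v + v_o)/v.
f' = 103.9 × (350 + 1)/350 = 103.9 × 351/350 ≈ 104 Hz.

104 Hz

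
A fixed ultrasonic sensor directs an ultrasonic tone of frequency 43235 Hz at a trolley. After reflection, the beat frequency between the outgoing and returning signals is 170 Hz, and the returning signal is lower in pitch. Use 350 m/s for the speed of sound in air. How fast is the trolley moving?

0.69 m/s

Double Doppler shift off a moving reflector: f₂ = f₀ · (v + u)/(v − u) (u > 0 toward emitter).
Returning signal is lower, so f₂ = f₀ − Δf = 43235 − 170 = 43065 Hz.
Rearranging, u = v · (f₂ − f₀)/(f₂ + f₀) = 350 × -170/86300 ≈ -0.69 m/s.
So the trolley is moving at 0.69 m/s away from the emitter.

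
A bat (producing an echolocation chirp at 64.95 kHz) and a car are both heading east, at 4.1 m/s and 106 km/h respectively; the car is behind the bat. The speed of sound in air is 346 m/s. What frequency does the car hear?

69.7 kHz

106 km/h = 29.44 m/s.
The car is behind, so the bat is moving away from it while the car is moving toward the bat.
Both move, so f' = f · (v + v_o)/(v + v_s).
f' = 64.95 × (346 + 29.44)/(346 + 4.1) = 64.95 × 375.44/350.1 ≈ 69.7 kHz.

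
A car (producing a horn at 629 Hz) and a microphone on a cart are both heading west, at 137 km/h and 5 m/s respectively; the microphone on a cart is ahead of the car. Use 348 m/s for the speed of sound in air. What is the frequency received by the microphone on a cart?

137 km/h = 38.06 m/s.
The microphone on a cart is ahead, so the car is moving toward it while the microphone on a cart is moving away from the car.
Both move, so f' = f · (v − v_o)/(v − v_s).
f' = 629 × (348 − 5)/(348 − 38.06) = 629 × 343/309.94 ≈ 696 Hz.

696 Hz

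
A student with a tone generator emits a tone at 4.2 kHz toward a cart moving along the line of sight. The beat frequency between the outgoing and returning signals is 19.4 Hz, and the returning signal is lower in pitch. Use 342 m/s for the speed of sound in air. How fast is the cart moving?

0.79 m/s

Double Doppler shift off a moving reflector: f₂ = f₀ · (v + u)/(v − u) (u > 0 toward emitter).
Returning signal is lower, so f₂ = f₀ − Δf = 4200 − 19.4 = 4180.6 Hz.
Rearranging, u = v · (f₂ − f₀)/(f₂ + f₀) = 342 × -19.4/8380.6 ≈ -0.79 m/s.
So the cart is moving at 0.79 m/s away from the emitter.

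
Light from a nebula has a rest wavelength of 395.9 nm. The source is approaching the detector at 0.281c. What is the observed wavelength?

296.6 nm

Relativistic Doppler for wavelength: λ' = λ₀ · √((1 − β)/(1 + β)).
λ' = 395.9 × √(0.7190/1.2810) = 395.9 × 0.74919 ≈ 296.6 nm.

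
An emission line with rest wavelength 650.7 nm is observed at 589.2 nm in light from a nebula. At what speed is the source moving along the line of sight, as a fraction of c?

0.099c

λ'/λ₀ = 0.9055 < 1 (blueshift), so the source is approaching.
λ'/λ₀ = √((1 − β)/(1 + β)) for an approaching source ⇒ β = (1 − r²)/(1 + r²) with r = λ'/λ₀.
β = (1 − 0.8199)/(1 + 0.8199) ≈ 0.099.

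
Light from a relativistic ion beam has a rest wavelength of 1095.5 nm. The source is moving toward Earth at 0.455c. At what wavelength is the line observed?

670.5 nm

Relativistic Doppler for wavelength: λ' = λ₀ · √((1 − β)/(1 + β)).
λ' = 1095.5 × √(0.5450/1.4550) = 1095.5 × 0.61202 ≈ 670.5 nm.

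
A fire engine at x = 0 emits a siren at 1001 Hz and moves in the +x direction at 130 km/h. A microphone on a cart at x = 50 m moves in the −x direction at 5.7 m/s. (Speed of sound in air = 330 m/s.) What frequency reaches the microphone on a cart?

130 km/h = 36.11 m/s.
The observer lies on the +x side, so the source is heading toward the observer and the observer is heading toward the source.
General Doppler shift: f' = f · (v + v_o)/(v − v_s).
f' = 1001 × (330 + 5.7)/(330 − 36.11) = 1001 × 335.7/293.89 ≈ 1143 Hz.

1143 Hz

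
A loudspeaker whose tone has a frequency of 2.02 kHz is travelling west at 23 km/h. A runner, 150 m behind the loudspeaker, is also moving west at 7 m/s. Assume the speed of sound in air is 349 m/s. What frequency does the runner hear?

23 km/h = 6.389 m/s.
The runner is behind, so the loudspeaker is moving away from it while the runner is moving toward the loudspeaker.
General Doppler shift: f' = f · (v + v_o)/(v + v_s).
f' = 2.02 × (349 + 7)/(349 + 6.389) = 2.02 × 356/355.39 ≈ 2.02 kHz.

2.02 kHz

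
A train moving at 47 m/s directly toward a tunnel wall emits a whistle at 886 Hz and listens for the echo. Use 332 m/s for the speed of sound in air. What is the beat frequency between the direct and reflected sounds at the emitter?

292 Hz

The tunnel wall receives the sound from a moving source: f₁ = f₀ · v/(v − v_e) = 886 × 332/285 ≈ 1032 Hz.
On the return leg the train is a moving observer: f₂ = f₁ · (v + v_e)/v = 1032 × 379/332 ≈ 1178 Hz.
Equivalently f₂ = f₀ · (v + v_e)/(v − v_e).
Beat against the emitted tone: |f₂ − f₀| = 2v_e·f₀/(v − v_e) = 2 × 47 × 886/285 ≈ 292 Hz.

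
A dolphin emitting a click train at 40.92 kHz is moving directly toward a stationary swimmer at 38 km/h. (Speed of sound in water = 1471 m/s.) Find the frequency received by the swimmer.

41.2 kHz

38 km/h = 10.56 m/s.
Moving source, stationary observer: f' = f · v/(v − v_s) since the source is approaching.
f' = 40.92 × 1471/(1471 − 10.56) = 40.92 × 1471/1460 ≈ 41.2 kHz.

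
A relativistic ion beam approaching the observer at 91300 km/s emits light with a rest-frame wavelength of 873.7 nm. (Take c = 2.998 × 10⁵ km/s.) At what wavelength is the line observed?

β = v/c = 91300/299800 = 0.3045.
Relativistic Doppler for wavelength: λ' = λ₀ · √((1 − β)/(1 + β)).
λ' = 873.7 × √(0.6955/1.3045) = 873.7 × 0.73015 ≈ 637.9 nm.

637.9 nm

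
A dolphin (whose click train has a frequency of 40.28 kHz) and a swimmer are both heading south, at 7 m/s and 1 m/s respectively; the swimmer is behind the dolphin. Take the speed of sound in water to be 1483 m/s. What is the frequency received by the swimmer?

The swimmer is behind, so the dolphin is moving away from it while the swimmer is moving toward the dolphin.
General Doppler shift: f' = f · (v + v_o)/(v + v_s).
f' = 40.28 × (1483 + 1)/(1483 + 7) = 40.28 × 1484/1490 ≈ 40.1 kHz.

40.1 kHz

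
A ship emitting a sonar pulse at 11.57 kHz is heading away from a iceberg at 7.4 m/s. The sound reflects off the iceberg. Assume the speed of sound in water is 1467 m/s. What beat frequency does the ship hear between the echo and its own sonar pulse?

The iceberg receives the sound from a moving source: f₁ = f₀ · v/(v + v_e) = 11.57 × 1467/1474.4 ≈ 11.5119 kHz.
On the return leg the ship is a moving observer: f₂ = f₁ · (v − v_e)/v = 11.5119 × 1459.6/1467 ≈ 11.4539 kHz.
Equivalently f₂ = f₀ · (v − v_e)/(v + v_e).
Beat against the emitted tone (with f₀ = 11570 Hz): |f₂ − f₀| = 2v_e·f₀/(v + v_e) = 2 × 7.4 × 11570/1474.4 ≈ 116 Hz.

116 Hz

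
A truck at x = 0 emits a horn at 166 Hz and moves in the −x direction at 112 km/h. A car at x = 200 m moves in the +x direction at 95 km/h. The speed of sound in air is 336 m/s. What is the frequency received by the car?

112 km/h = 31.11 m/s; 95 km/h = 26.39 m/s.
The observer lies on the +x side, so the source is heading away from the observer and the observer is heading away from the source.
General Doppler shift: f' = f · (v − v_o)/(v + v_s).
f' = 166 × (336 − 26.39)/(336 + 31.11) = 166 × 309.61/367.11 ≈ 140 Hz.

140 Hz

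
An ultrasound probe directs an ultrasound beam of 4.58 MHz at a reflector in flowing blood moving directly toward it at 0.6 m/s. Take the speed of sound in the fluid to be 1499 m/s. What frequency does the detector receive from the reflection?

At the reflector in flowing blood (a moving observer), f₁ = f₀ · (v + u)/v = 4.58 × 1499.6/1499 ≈ 4.582 MHz.
The reflection then acts as a moving source: f₂ = f₁ · v/(v − u) ≈ 4.584 MHz.

4.584 MHz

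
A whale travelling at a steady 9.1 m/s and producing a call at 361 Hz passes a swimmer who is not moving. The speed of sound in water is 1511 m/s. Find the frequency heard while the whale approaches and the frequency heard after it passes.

363 Hz approaching; 359 Hz receding

Approaching: f₁ = f · v/(v − v_s) = 361 × 1511/1501.9 ≈ 363 Hz.
Receding: f₂ = f · v/(v + v_s) = 361 × 1511/1520.1 ≈ 359 Hz.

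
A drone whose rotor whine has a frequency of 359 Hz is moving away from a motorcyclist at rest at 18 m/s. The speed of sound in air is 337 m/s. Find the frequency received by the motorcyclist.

341 Hz

Moving source, stationary observer: f' = f · v/(v + v_s) since the source is receding.
f' = 359 × 337/(337 + 18) = 359 × 337/355 ≈ 341 Hz.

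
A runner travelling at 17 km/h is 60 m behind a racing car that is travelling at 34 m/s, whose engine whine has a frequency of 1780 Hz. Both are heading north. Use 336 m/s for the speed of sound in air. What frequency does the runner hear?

1639 Hz

17 km/h = 4.722 m/s.
The runner is behind, so the racing car is moving away from it while the runner is moving toward the racing car.
General Doppler shift: f' = f · (v + v_o)/(v + v_s).
f' = 1780 × (336 + 4.722)/(336 + 34) = 1780 × 340.72/370 ≈ 1639 Hz.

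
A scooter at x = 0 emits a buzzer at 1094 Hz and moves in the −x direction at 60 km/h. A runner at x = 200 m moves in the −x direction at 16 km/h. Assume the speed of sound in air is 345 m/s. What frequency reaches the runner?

60 km/h = 16.67 m/s; 16 km/h = 4.444 m/s.
The observer lies on the +x side, so the source is heading away from the observer and the observer is heading toward the source.
Both move, so f' = f · (v + v_o)/(v + v_s).
f' = 1094 × (345 + 4.444)/(345 + 16.67) = 1094 × 349.44/361.67 ≈ 1057 Hz.

1057 Hz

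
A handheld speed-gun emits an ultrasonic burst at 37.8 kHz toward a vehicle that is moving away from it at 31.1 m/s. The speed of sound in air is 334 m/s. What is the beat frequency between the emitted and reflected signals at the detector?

The vehicle first receives the wave as a moving observer: f₁ = f₀ · (v − u)/v = 37.8 × (334 − 31.1)/334 ≈ 34.28 kHz.
On reflection it acts as a source moving away from the stationary detector: f₂ = f₁ · v/(v + u) = 34.28 × 334/365.1 ≈ 31.36 kHz.
Equivalently f₂ = f₀ · (v − u)/(v + u).
Beat frequency (with f₀ = 37800 Hz): |f₂ − f₀| = 2u·f₀/(v + u) = 2 × 31.1 × 37800/365.1 ≈ 6440 Hz.

6440 Hz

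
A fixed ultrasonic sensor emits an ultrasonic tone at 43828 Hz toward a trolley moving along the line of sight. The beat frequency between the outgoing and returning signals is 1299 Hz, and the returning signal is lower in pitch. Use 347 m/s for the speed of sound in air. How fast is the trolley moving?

Double Doppler shift off a moving reflector: f₂ = f₀ · (v + u)/(v − u) (u > 0 toward emitter).
Returning signal is lower, so f₂ = f₀ − Δf = 43828 − 1299 = 42529 Hz.
Rearranging, u = v · (f₂ − f₀)/(f₂ + f₀) = 347 × -1299/86357 ≈ -5.2 m/s.
So the trolley is moving at 5.2 m/s away from the emitter.

5.2 m/s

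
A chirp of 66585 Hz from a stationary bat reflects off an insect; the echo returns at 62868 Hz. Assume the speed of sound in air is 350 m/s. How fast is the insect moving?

10.0 m/s

Double Doppler shift off a moving reflector: f₂ = f₀ · (v + u)/(v − u) (u > 0 toward emitter).
Rearranging, u = v · (f₂ − f₀)/(f₂ + f₀) = 350 × -3717/129453 ≈ -10.0 m/s.
So the insect is moving at 10.0 m/s away from the emitter.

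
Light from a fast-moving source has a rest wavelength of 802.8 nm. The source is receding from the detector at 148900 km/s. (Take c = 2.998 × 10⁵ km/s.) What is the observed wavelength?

β = v/c = 148900/299800 = 0.4967.
Relativistic Doppler for wavelength: λ' = λ₀ · √((1 + β)/(1 − β)).
λ' = 802.8 × √(1.4967/0.5033) = 802.8 × 1.72438 ≈ 1384.3 nm.

1384.3 nm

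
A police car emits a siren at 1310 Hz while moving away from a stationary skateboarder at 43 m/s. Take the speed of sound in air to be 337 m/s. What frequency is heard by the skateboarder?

Only the source moves, away from the listener, so f' = f · v/(v + v_s).
f' = 1310 × 337/(337 + 43) = 1310 × 337/380 ≈ 1162 Hz.

1162 Hz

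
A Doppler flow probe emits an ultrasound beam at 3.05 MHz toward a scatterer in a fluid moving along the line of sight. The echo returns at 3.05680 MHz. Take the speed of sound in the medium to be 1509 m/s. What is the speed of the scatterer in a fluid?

Double Doppler shift off a moving reflector: f₂ = f₀ · (v + u)/(v − u) (u > 0 toward emitter).
Rearranging, u = v · (f₂ − f₀)/(f₂ + f₀) = 1509 × 0.00680/6.10680 ≈ 1.68 m/s.
So the scatterer in a fluid is moving at 1.68 m/s toward the emitter.

1.68 m/s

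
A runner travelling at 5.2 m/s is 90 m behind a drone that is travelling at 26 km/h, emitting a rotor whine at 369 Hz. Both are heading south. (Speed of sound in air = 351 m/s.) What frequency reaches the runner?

367 Hz

26 km/h = 7.222 m/s.
The runner is behind, so the drone is moving away from it while the runner is moving toward the drone.
General Doppler shift: f' = f · (v + v_o)/(v + v_s).
f' = 369 × (351 + 5.2)/(351 + 7.222) = 369 × 356.2/358.22 ≈ 367 Hz.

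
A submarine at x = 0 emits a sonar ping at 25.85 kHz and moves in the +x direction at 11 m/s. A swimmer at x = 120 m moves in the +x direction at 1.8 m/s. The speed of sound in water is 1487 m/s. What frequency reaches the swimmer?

The observer lies on the +x side, so the source is heading toward the observer and the observer is heading away from the source.
Both move, so f' = f · (v − v_o)/(v − v_s).
f' = 25.85 × (1487 − 1.8)/(1487 − 11) = 25.85 × 1485.2/1476 ≈ 26.0 kHz.

26.0 kHz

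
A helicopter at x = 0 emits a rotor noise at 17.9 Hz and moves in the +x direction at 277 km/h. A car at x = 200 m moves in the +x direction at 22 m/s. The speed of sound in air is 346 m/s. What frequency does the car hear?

277 km/h = 76.94 m/s.
The observer lies on the +x side, so the source is heading toward the observer and the observer is heading away from the source.
General Doppler shift: f' = f · (v − v_o)/(v − v_s).
f' = 17.9 × (346 − 22)/(346 − 76.94) = 17.9 × 324/269.06 ≈ 21.6 Hz.

21.6 Hz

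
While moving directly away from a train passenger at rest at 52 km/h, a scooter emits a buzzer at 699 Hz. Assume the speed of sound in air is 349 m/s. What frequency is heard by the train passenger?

52 km/h = 14.44 m/s.
With the source moving away from a stationary observer, f' = f · v/(v + v_s).
f' = 699 × 349/(349 + 14.44) = 699 × 349/363.4 ≈ 671 Hz.

671 Hz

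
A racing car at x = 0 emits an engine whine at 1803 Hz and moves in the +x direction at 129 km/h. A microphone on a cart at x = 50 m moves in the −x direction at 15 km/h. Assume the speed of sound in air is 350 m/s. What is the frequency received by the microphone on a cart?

129 km/h = 35.83 m/s; 15 km/h = 4.167 m/s.
The observer lies on the +x side, so the source is heading toward the observer and the observer is heading toward the source.
With source approaching and observer approaching, f' = f · (v + v_o)/(v − v_s).
f' = 1803 × (350 + 4.167)/(350 − 35.83) = 1803 × 354.17/314.17 ≈ 2033 Hz.

2033 Hz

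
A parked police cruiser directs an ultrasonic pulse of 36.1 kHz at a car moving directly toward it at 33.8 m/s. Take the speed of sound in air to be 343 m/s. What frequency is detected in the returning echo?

44.0 kHz

At the car (a moving observer), f₁ = f₀ · (v + u)/v = 36.1 × 376.8/343 ≈ 39.7 kHz.
The reflection then acts as a moving source: f₂ = f₁ · v/(v − u) ≈ 44.0 kHz.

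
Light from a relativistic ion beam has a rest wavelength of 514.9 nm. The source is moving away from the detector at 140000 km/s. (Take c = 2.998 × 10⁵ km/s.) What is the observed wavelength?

854.2 nm

β = v/c = 140000/299800 = 0.4670.
Relativistic Doppler for wavelength: λ' = λ₀ · √((1 + β)/(1 − β)).
λ' = 514.9 × √(1.4670/0.5330) = 514.9 × 1.65897 ≈ 854.2 nm.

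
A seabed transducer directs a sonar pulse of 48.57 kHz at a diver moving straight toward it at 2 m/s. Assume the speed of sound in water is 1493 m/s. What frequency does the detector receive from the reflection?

At the diver (a moving observer), f₁ = f₀ · (v + u)/v = 48.57 × 1495/1493 ≈ 48.6 kHz.
The reflection then acts as a moving source: f₂ = f₁ · v/(v − u) ≈ 48.7 kHz.

48.7 kHz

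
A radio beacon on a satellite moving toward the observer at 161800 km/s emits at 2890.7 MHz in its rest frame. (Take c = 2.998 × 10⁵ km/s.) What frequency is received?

5286.8 MHz

β = v/c = 161800/299800 = 0.5397.
Relativistic Doppler for frequency: f' = f₀ · √((1 + β)/(1 − β)).
f' = 2890.7 × √(1.5397/0.4603) = 2890.7 × 1.82891 ≈ 5286.8 MHz.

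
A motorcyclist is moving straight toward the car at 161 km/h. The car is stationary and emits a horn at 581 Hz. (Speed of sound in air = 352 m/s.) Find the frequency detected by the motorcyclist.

655 Hz

161 km/h = 44.72 m/s.
Moving observer, stationary source: f' = f · (v + v_o)/v.
f' = 581 × (352 + 44.72)/352 = 581 × 396.72/352 ≈ 655 Hz.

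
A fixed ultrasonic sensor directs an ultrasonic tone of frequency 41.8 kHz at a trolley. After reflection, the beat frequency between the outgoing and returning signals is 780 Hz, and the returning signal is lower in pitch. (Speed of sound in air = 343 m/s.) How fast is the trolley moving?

Double Doppler shift off a moving reflector: f₂ = f₀ · (v + u)/(v − u) (u > 0 toward emitter).
Returning signal is lower, so f₂ = f₀ − Δf = 41800 − 780 = 41020 Hz.
Rearranging, u = v · (f₂ − f₀)/(f₂ + f₀) = 343 × -780/82820 ≈ -3.2 m/s.
So the trolley is moving at 3.2 m/s away from the emitter.

3.2 m/s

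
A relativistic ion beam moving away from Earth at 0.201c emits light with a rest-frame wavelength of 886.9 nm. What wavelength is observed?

Relativistic Doppler for wavelength: λ' = λ₀ · √((1 + β)/(1 − β)).
λ' = 886.9 × √(1.2010/0.7990) = 886.9 × 1.22602 ≈ 1087.4 nm.

1087.4 nm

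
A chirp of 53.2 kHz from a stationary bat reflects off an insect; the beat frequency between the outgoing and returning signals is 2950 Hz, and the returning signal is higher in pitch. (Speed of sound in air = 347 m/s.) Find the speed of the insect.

9.4 m/s

Double Doppler shift off a moving reflector: f₂ = f₀ · (v + u)/(v − u) (u > 0 toward emitter).
Returning signal is higher, so f₂ = f₀ + Δf = 53200 + 2950 = 56150 Hz.
Rearranging, u = v · (f₂ − f₀)/(f₂ + f₀) = 347 × 2950/109350 ≈ 9.4 m/s.
So the insect is moving at 9.4 m/s toward the emitter.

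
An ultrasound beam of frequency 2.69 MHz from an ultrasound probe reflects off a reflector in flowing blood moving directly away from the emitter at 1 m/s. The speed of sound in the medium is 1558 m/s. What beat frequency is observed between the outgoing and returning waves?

3451 Hz

At the reflector in flowing blood (a moving observer), f₁ = f₀ · (v − u)/v = 2.69 × 1557/1558 ≈ 2.68827 MHz.
The reflection then acts as a moving source: f₂ = f₁ · v/(v + u) ≈ 2.68655 MHz.
Equivalently f₂ = f₀ · (v − u)/(v + u).
Beat frequency (with f₀ = 2690000 Hz): |f₂ − f₀| = 2u·f₀/(v + u) = 2 × 1 × 2690000/1559 ≈ 3451 Hz.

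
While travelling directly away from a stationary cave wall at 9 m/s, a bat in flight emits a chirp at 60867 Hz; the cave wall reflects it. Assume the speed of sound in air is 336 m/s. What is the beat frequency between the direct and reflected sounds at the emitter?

3176 Hz

The cave wall receives the sound from a moving source: f₁ = f₀ · v/(v + v_e) = 60867 × 336/345 ≈ 59279 Hz.
On the return leg the bat in flight is a moving observer: f₂ = f₁ · (v − v_e)/v = 59279 × 327/336 ≈ 57691 Hz.
Equivalently f₂ = f₀ · (v − v_e)/(v + v_e).
Beat against the emitted tone: |f₂ − f₀| = 2v_e·f₀/(v + v_e) = 2 × 9 × 60867/345 ≈ 3176 Hz.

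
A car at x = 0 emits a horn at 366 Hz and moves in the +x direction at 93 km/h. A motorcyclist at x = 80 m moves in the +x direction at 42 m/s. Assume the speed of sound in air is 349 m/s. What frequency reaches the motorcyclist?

348 Hz

93 km/h = 25.83 m/s.
The observer lies on the +x side, so the source is heading toward the observer and the observer is heading away from the source.
Both move, so f' = f · (v − v_o)/(v − v_s).
f' = 366 × (349 − 42)/(349 − 25.83) = 366 × 307/323.17 ≈ 348 Hz.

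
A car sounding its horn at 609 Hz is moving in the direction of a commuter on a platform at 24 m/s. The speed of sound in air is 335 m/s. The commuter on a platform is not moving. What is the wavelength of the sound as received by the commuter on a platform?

51.1 cm

Only the source moves, toward the listener, so f' = f · v/(v − v_s).
f' = 609 × 335/(335 − 24) ≈ 656 Hz.
λ' = v/f' = 335/655.997 ≈ 51.1 cm.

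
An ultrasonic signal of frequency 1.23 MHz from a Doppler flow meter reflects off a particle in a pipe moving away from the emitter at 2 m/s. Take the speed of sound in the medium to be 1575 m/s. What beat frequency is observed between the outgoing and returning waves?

3120 Hz

At the particle in a pipe (a moving observer), f₁ = f₀ · (v − u)/v = 1.23 × 1573/1575 ≈ 1.22844 MHz.
The reflection then acts as a moving source: f₂ = f₁ · v/(v + u) ≈ 1.22688 MHz.
Beat frequency (with f₀ = 1230000 Hz): |f₂ − f₀| = 2u·f₀/(v + u) = 2 × 2 × 1230000/1577 ≈ 3120 Hz.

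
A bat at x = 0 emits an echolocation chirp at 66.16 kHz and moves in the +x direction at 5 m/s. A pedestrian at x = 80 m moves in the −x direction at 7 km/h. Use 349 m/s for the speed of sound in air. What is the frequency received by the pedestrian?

7 km/h = 1.944 m/s.
The observer lies on the +x side, so the source is heading toward the observer and the observer is heading toward the source.
Both move, so f' = f · (v + v_o)/(v − v_s).
f' = 66.16 × (349 + 1.944)/(349 − 5) = 66.16 × 350.94/344 ≈ 67.5 kHz.

67.5 kHz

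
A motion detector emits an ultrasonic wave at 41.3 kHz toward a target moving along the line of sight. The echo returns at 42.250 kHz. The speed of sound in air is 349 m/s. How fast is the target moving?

Double Doppler shift off a moving reflector: f₂ = f₀ · (v + u)/(v − u) (u > 0 toward emitter).
Rearranging, u = v · (f₂ − f₀)/(f₂ + f₀) = 349 × 0.950/83.550 ≈ 4.0 m/s.
So the target is moving at 4.0 m/s toward the emitter.

4.0 m/s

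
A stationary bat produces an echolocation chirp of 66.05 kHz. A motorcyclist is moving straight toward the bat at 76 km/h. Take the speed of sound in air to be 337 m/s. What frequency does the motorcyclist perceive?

70.2 kHz

76 km/h = 21.11 m/s.
Only the observer moves, toward the source, so f' = f · (v + v_o)/v.
f' = 66.05 × (337 + 21.11)/337 = 66.05 × 358.11/337 ≈ 70.2 kHz.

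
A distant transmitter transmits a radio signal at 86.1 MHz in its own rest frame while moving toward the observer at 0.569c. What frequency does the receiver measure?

164.3 MHz

Relativistic Doppler for frequency: f' = f₀ · √((1 + β)/(1 − β)).
f' = 86.1 × √(1.5690/0.4310) = 86.1 × 1.90798 ≈ 164.3 MHz.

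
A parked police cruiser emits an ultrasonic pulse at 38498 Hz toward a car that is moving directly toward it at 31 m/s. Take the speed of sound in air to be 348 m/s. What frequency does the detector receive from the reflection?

46028 Hz

At the car (a moving observer), f₁ = f₀ · (v + u)/v = 38498 × 379/348 ≈ 41927 Hz.
The reflection then acts as a moving source: f₂ = f₁ · v/(v − u) ≈ 46028 Hz.
Equivalently f₂ = f₀ · (v + u)/(v − u).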